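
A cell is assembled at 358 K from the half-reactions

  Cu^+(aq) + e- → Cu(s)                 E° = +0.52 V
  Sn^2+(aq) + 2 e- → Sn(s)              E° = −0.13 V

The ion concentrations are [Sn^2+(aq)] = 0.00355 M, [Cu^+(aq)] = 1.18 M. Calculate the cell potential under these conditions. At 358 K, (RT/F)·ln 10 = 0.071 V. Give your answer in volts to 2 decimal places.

Cu⁺/Cu is reduced (cathode, E° = +0.52 V) and Sn²⁺/Sn is oxidized (anode).
The standard potential is +0.52 − (−0.13) = +0.65 V and the balanced reaction transfers n = 2 electrons.
Balancing gives 2 Cu^+(aq) + Sn(s) → 2 Cu(s) + Sn^2+(aq); hence Q = [Sn^2+(aq)] / [Cu^+(aq)]^2 = 0.00255 (log Q = −2.594).
By the Nernst equation, E = +0.65 − (0.071/2)·(−2.594) = +0.74 V.

+0.74 V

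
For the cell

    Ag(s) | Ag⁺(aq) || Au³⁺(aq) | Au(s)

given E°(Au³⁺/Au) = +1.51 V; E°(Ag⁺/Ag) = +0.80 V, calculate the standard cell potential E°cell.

+0.71 V

By convention the left-hand electrode in cell notation is the anode (oxidation) and the right-hand electrode is the cathode (reduction).
E°cell = E°(right) − E°(left) = +1.51 − (+0.80) = +0.71 V.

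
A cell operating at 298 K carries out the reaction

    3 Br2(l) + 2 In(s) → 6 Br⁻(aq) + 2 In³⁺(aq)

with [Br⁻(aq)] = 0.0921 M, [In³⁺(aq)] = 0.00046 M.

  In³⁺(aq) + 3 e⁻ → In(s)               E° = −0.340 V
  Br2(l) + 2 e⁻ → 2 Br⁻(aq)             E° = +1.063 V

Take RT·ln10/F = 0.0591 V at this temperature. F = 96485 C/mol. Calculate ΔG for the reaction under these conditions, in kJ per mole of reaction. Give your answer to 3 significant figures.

−886 kJ/mol

The standard cell potential is +1.063 − (−0.340) = +1.403 V, with n = 6 electrons in the balanced equation.
The reaction quotient is [Br⁻(aq)]^6·[In³⁺(aq)]^2 = 1.29×10^−13; by Nernst, E = +1.403 − (0.0591/6)(−12.889) = +1.5300 V.
ΔG = −nFE = −(6)(96485)(+1.5300) J/mol = −886 kJ/mol.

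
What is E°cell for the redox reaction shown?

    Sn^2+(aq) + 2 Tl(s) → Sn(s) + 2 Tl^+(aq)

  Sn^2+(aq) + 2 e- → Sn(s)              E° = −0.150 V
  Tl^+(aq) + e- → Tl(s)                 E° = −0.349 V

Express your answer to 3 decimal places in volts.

+0.199 V

In the reaction as written, Sn^2+(aq) is reduced (cathode) and Tl^+(aq) is produced by oxidation at the anode.
E°cell = E°(cathode) − E°(anode) = −0.150 − (−0.349) = +0.199 V.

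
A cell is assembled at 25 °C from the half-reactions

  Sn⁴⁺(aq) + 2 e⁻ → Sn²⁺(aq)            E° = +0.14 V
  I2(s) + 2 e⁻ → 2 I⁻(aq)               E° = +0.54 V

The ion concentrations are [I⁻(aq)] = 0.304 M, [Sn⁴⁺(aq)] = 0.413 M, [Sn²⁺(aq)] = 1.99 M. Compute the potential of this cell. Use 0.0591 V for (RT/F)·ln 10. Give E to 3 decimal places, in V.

+0.451 V

I₂/I⁻ is reduced (cathode, E° = +0.54 V) and Sn⁴⁺/Sn²⁺ is oxidized (anode).
E°cell = E°cat − E°an = +0.54 − (+0.14) = +0.40 V; n = 2.
For the overall reaction I2(s) + Sn²⁺(aq) → 2 I⁻(aq) + Sn⁴⁺(aq), Q = ([I⁻(aq)]^2·[Sn⁴⁺(aq)]) / [Sn²⁺(aq)] = 0.0192, giving log Q = −1.717.
Applying E = E° − (RT ln10/nF)·log Q gives +0.40 − (0.0591/2)(−1.717) = +0.451 V.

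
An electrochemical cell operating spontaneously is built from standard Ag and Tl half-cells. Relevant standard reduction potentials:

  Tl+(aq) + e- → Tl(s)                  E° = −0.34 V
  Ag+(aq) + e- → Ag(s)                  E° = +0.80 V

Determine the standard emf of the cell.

+1.14 V

The Ag⁺/Ag couple has the higher E°, so Ag ion is reduced (cathode) and Tl is oxidized (anode).
E°cell = E°(cathode) − E°(anode) = +0.80 − (−0.34) = +1.14 V.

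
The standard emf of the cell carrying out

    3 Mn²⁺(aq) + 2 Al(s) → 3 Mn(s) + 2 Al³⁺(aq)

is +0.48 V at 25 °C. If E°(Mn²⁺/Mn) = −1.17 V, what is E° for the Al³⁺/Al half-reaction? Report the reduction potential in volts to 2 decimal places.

In the reaction as written the Mn²⁺/Mn couple is reduced (cathode) and Al³⁺/Al is oxidized (anode), so E°cell = E°(Mn²⁺/Mn) − E°(Al³⁺/Al).
E°(Al³⁺/Al) = E°(cathode) − E°cell = −1.17 − (+0.48) = −1.65 V.

−1.65 V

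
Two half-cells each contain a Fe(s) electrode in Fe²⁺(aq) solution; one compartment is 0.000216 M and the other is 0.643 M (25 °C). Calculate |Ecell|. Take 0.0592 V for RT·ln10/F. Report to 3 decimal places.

0.103 V

For a concentration cell E°cell = 0, since both electrodes use the same couple.
The compartment with the higher Fe²⁺(aq) concentration (0.643 M) acts as the cathode; ions are reduced there and produced at the dilute (0.000216 M) anode.
With n = 2, Ecell = −(0.0592/2)·log([dilute]/[conc]) = −(0.0592/2)·log(0.000216/0.643) = +0.103 V.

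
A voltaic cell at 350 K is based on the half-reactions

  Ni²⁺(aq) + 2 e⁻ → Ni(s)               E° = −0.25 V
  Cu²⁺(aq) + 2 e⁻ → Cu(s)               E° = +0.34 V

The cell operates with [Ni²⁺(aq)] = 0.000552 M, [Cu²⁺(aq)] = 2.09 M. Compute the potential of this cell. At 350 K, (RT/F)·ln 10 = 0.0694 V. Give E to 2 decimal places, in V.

+0.71 V

The Cu²⁺/Cu couple has the more positive E°, so it is the cathode; Ni²⁺/Ni is the anode.
E°cell = +0.34 − (−0.25) = +0.59 V, with n = 2 electrons transferred.
For the overall reaction Cu²⁺(aq) + Ni(s) → Cu(s) + Ni²⁺(aq), Q = [Ni²⁺(aq)] / [Cu²⁺(aq)] = 0.000264, giving log Q = −3.578.
E = E° − (0.0694/n)·log Q = +0.59 − (0.0694/2)(−3.578) = +0.71 V.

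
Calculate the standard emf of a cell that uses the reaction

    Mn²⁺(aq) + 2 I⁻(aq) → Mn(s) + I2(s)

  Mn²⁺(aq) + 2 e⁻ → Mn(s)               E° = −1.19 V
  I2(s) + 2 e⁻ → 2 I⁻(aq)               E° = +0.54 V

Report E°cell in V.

In the reaction as written, Mn²⁺(aq) is reduced (cathode) and I2(s) is produced by oxidation at the anode.
E°cell = E°(cathode) − E°(anode) = −1.19 − (+0.54) = −1.73 V.

−1.73 V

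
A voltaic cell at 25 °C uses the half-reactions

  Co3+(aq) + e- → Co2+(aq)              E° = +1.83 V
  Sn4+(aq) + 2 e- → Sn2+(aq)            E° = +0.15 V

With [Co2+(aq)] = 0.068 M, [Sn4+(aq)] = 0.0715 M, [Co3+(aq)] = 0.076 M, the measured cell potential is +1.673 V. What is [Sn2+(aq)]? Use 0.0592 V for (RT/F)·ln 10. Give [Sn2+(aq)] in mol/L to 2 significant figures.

With Co³⁺/Co²⁺ at the cathode and Sn⁴⁺/Sn²⁺ at the anode, E°cell = +1.83 − (+0.15) = +1.68 V (n = 2).
Rearranging E = E° − (0.0592/n)·log Q gives log Q = 2(+1.68 − (+1.673))/0.0592 = 0.236.
Balancing electrons gives 2 Co3+(aq) + Sn2+(aq) → 2 Co2+(aq) + Sn4+(aq); thus Q = ([Co2+(aq)]^2·[Sn4+(aq)]) / ([Co3+(aq)]^2·[Sn2+(aq)]).
Substituting the known concentrations and solving, log [Sn2+(aq)] = −1.478 and [Sn2+(aq)] = 0.033 M.

0.033 M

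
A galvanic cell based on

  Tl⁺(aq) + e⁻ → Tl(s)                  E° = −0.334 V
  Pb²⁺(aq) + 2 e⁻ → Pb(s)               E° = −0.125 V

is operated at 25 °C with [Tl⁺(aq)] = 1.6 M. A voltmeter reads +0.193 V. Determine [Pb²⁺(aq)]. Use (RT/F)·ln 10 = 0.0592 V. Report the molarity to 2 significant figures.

With Pb²⁺/Pb at the cathode and Tl⁺/Tl at the anode, E°cell = −0.125 − (−0.334) = +0.209 V (n = 2).
Since E = E° − (0.0592/n)·log Q, log Q = n(E° − E)/0.0592 = 0.541.
For Pb²⁺(aq) + 2 Tl(s) → Pb(s) + 2 Tl⁺(aq), the reaction quotient is Q = [Tl⁺(aq)]^2 / [Pb²⁺(aq)].
Solving for the unknown gives log [Pb²⁺(aq)] = −0.133, so [Pb²⁺(aq)] ≈ 0.74 M.

0.74 M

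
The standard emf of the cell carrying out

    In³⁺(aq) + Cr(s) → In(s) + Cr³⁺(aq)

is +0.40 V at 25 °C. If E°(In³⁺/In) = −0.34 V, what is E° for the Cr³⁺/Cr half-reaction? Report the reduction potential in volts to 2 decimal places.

In the reaction as written the In³⁺/In couple is reduced (cathode) and Cr³⁺/Cr is oxidized (anode), so E°cell = E°(In³⁺/In) − E°(Cr³⁺/Cr).
E°(Cr³⁺/Cr) = E°(cathode) − E°cell = −0.34 − (+0.40) = −0.74 V.

−0.74 V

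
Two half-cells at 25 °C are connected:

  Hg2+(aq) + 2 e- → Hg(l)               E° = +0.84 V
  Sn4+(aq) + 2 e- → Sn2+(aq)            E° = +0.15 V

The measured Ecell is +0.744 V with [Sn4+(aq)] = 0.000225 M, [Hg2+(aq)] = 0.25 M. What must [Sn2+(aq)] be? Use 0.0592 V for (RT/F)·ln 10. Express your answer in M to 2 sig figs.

0.060 M

Hg²⁺/Hg is the cathode (higher E°); E°cell = +0.84 − (+0.15) = +0.69 V with n = 2.
From the Nernst equation, log Q = n(E° − E)/0.0592 = 2·(+0.69 − (+0.744))/0.0592 = −1.824.
Balancing electrons gives Hg2+(aq) + Sn2+(aq) → Hg(l) + Sn4+(aq); thus Q = [Sn4+(aq)] / ([Hg2+(aq)]·[Sn2+(aq)]).
Isolating [Sn2+(aq)] in Q = 10^{−1.824} yields log [Sn2+(aq)] = −1.222, i.e. 0.060 M.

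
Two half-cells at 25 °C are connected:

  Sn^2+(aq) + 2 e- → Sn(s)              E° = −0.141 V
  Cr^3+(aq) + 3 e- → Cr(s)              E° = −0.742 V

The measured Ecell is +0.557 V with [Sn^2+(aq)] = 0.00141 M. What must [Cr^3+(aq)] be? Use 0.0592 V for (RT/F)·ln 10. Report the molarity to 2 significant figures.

With Sn²⁺/Sn at the cathode and Cr³⁺/Cr at the anode, E°cell = −0.141 − (−0.742) = +0.601 V (n = 6).
Since E = E° − (0.0592/n)·log Q, log Q = n(E° − E)/0.0592 = 4.459.
Balancing electrons gives 3 Sn^2+(aq) + 2 Cr(s) → 3 Sn(s) + 2 Cr^3+(aq); thus Q = [Cr^3+(aq)]^2 / [Sn^2+(aq)]^3.
Solving for the unknown gives log [Cr^3+(aq)] = −2.047, so [Cr^3+(aq)] ≈ 0.0090 M.

0.0090 M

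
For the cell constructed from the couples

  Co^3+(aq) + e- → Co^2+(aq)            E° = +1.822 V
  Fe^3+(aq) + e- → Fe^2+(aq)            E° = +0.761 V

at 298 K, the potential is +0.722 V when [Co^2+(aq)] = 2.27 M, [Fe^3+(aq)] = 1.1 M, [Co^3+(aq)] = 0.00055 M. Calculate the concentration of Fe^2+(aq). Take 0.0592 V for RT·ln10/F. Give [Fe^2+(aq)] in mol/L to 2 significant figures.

0.0085 M

The Co³⁺/Co²⁺ couple has the larger reduction potential, so it is the cathode: E°cell = +1.822 − (+0.761) = +1.061 V and n = 1.
Since E = E° − (0.0592/n)·log Q, log Q = n(E° − E)/0.0592 = 5.726.
Balancing electrons gives Co^3+(aq) + Fe^2+(aq) → Co^2+(aq) + Fe^3+(aq); thus Q = ([Co^2+(aq)]·[Fe^3+(aq)]) / ([Co^3+(aq)]·[Fe^2+(aq)]).
Isolating [Fe^2+(aq)] in Q = 10^{5.726} yields log [Fe^2+(aq)] = −2.069, i.e. 0.0085 M.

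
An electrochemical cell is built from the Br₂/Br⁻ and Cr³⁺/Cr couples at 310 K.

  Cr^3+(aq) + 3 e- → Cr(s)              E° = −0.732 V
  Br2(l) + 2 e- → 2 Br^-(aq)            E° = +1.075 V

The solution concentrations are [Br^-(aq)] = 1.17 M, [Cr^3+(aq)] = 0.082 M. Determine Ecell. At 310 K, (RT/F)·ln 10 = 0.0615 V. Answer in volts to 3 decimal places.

Br₂/Br⁻ is reduced (cathode, E° = +1.075 V) and Cr³⁺/Cr is oxidized (anode).
E°cell = E°cat − E°an = +1.075 − (−0.732) = +1.807 V; n = 6.
For the overall reaction 3 Br2(l) + 2 Cr(s) → 6 Br^-(aq) + 2 Cr^3+(aq), Q = [Br^-(aq)]^6·[Cr^3+(aq)]^2 = 0.0172, giving log Q = −1.763.
By the Nernst equation, E = +1.807 − (0.0615/6)·(−1.763) = +1.825 V.

+1.825 V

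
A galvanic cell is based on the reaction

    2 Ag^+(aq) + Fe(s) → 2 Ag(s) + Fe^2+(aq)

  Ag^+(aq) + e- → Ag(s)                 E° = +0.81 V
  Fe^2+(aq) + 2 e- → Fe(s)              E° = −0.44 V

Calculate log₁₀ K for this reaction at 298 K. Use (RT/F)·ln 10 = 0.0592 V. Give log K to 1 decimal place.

The Ag⁺/Ag couple is reduced (cathode); E°cell = +0.81 − (−0.44) = +1.25 V with n = 2.
At equilibrium E = 0, so log K = nE°cell / 0.0592 = (2)(+1.25) / 0.0592 = 42.2.

log K = 42.2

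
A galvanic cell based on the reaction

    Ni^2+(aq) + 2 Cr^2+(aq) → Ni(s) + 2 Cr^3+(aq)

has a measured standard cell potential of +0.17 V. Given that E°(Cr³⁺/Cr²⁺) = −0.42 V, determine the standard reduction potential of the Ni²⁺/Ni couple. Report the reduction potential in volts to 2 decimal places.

−0.25 V

In the reaction as written the Ni²⁺/Ni couple is reduced (cathode) and Cr³⁺/Cr²⁺ is oxidized (anode), so E°cell = E°(Ni²⁺/Ni) − E°(Cr³⁺/Cr²⁺).
E°(Ni²⁺/Ni) = E°cell + E°(anode) = +0.17 + (−0.42) = −0.25 V.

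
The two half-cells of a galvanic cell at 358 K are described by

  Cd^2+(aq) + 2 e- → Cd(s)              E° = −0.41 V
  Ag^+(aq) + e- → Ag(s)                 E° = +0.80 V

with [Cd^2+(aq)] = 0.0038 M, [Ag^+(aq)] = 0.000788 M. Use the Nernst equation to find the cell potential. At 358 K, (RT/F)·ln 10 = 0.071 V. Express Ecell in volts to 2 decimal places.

+1.08 V

The Ag⁺/Ag couple has the more positive E°, so it is the cathode; Cd²⁺/Cd is the anode.
E°cell = +0.80 − (−0.41) = +1.21 V, with n = 2 electrons transferred.
Balancing gives 2 Ag^+(aq) + Cd(s) → 2 Ag(s) + Cd^2+(aq); hence Q = [Cd^2+(aq)] / [Ag^+(aq)]^2 = 6.12×10^3 (log Q = 3.787).
By the Nernst equation, E = +1.21 − (0.071/2)·(3.787) = +1.08 V.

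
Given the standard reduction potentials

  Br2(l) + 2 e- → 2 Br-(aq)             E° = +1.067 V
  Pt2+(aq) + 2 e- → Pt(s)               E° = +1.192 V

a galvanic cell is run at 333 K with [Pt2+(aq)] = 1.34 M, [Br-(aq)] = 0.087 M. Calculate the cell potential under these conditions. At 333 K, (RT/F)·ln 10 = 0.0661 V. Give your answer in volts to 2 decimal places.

+0.06 V

Pt²⁺/Pt is reduced (cathode, E° = +1.192 V) and Br₂/Br⁻ is oxidized (anode).
The standard potential is +1.192 − (+1.067) = +0.125 V and the balanced reaction transfers n = 2 electrons.
The balanced reaction is Pt2+(aq) + 2 Br-(aq) → Pt(s) + Br2(l), so Q = 1 / ([Pt2+(aq)]·[Br-(aq)]^2) = 98.6 and log Q = 1.994.
Applying E = E° − (RT ln10/nF)·log Q gives +0.125 − (0.0661/2)(1.994) = +0.06 V.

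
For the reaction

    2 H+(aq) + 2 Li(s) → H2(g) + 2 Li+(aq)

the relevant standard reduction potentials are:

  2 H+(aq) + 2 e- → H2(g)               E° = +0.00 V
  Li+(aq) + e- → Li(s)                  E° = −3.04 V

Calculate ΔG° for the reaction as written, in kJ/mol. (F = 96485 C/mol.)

In the reaction as written H+(aq) is reduced, so the 2H⁺/H₂ couple is the cathode and Li⁺/Li is the anode.
E°cell = +0.00 − (−3.04) = +3.04 V; balancing electrons gives n = 2.
ΔG° = −nFE°cell = −(2)(96485)(+3.04) J/mol = −587 kJ/mol.

−587 kJ/mol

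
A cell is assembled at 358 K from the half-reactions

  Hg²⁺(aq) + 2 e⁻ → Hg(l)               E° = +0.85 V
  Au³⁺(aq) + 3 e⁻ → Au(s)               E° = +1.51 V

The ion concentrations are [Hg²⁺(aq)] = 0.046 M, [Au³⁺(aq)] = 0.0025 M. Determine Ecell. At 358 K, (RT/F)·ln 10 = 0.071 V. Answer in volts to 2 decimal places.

The Au³⁺/Au couple has the more positive E°, so it is the cathode; Hg²⁺/Hg is the anode.
E°cell = +1.51 − (+0.85) = +0.66 V, with n = 6 electrons transferred.
The balanced reaction is 2 Au³⁺(aq) + 3 Hg(l) → 2 Au(s) + 3 Hg²⁺(aq), so Q = [Hg²⁺(aq)]^3 / [Au³⁺(aq)]^2 = 15.6 and log Q = 1.192.
By the Nernst equation, E = +0.66 − (0.071/6)·(1.192) = +0.65 V.

+0.65 V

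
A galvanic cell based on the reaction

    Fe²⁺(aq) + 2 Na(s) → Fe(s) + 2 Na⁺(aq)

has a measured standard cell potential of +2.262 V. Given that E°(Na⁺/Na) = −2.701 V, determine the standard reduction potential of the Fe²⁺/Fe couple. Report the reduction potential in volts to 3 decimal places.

−0.439 V

In the reaction as written the Fe²⁺/Fe couple is reduced (cathode) and Na⁺/Na is oxidized (anode), so E°cell = E°(Fe²⁺/Fe) − E°(Na⁺/Na).
E°(Fe²⁺/Fe) = E°cell + E°(anode) = +2.262 + (−2.701) = −0.439 V.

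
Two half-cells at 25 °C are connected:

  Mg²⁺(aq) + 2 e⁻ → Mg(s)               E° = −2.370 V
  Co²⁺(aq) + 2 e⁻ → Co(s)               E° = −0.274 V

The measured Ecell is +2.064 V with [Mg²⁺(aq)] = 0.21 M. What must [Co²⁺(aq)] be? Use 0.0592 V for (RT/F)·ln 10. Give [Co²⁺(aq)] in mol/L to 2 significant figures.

With Co²⁺/Co at the cathode and Mg²⁺/Mg at the anode, E°cell = −0.274 − (−2.370) = +2.096 V (n = 2).
Rearranging E = E° − (0.0592/n)·log Q gives log Q = 2(+2.096 − (+2.064))/0.0592 = 1.081.
The balanced reaction is Co²⁺(aq) + Mg(s) → Co(s) + Mg²⁺(aq), so Q = [Mg²⁺(aq)] / [Co²⁺(aq)].
Isolating [Co²⁺(aq)] in Q = 10^{1.081} yields log [Co²⁺(aq)] = −1.759, i.e. 0.017 M.

0.017 M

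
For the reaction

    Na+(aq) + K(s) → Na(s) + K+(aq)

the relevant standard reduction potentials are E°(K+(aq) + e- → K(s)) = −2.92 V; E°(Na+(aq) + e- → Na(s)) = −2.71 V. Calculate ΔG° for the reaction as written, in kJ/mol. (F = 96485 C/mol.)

−20.3 kJ/mol

In the reaction as written Na+(aq) is reduced, so the Na⁺/Na couple is the cathode and K⁺/K is the anode.
E°cell = −2.71 − (−2.92) = +0.21 V; balancing electrons gives n = 1.
ΔG° = −nFE°cell = −(1)(96485)(+0.21) J/mol = −20.3 kJ/mol.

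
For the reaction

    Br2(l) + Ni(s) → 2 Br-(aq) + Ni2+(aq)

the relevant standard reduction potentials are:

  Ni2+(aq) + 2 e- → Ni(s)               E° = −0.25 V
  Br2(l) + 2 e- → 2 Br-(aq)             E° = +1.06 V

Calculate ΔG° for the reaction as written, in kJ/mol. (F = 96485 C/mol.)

In the reaction as written Br2(l) is reduced, so the Br₂/Br⁻ couple is the cathode and Ni²⁺/Ni is the anode.
E°cell = +1.06 − (−0.25) = +1.31 V; balancing electrons gives n = 2.
ΔG° = −nFE°cell = −(2)(96485)(+1.31) J/mol = −253 kJ/mol.

−253 kJ/mol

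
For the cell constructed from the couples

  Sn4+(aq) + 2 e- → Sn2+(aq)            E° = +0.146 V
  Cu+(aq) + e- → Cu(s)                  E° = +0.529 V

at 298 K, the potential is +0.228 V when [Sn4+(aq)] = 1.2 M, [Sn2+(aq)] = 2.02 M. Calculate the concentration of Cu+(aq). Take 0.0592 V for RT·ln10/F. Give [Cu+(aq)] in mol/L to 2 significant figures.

0.0019 M

The Cu⁺/Cu couple has the larger reduction potential, so it is the cathode: E°cell = +0.529 − (+0.146) = +0.383 V and n = 2.
From the Nernst equation, log Q = n(E° − E)/0.0592 = 2·(+0.383 − (+0.228))/0.0592 = 5.236.
The balanced reaction is 2 Cu+(aq) + Sn2+(aq) → 2 Cu(s) + Sn4+(aq), so Q = [Sn4+(aq)] / ([Cu+(aq)]^2·[Sn2+(aq)]).
Solving for the unknown gives log [Cu+(aq)] = −2.731, so [Cu+(aq)] ≈ 0.0019 M.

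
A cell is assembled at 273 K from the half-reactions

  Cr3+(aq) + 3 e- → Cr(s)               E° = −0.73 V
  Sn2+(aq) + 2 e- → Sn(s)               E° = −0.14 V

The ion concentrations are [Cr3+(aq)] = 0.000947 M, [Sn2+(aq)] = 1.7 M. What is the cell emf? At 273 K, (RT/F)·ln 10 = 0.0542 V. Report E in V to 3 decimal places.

+0.651 V

The Sn²⁺/Sn couple has the more positive E°, so it is the cathode; Cr³⁺/Cr is the anode.
E°cell = E°cat − E°an = −0.14 − (−0.73) = +0.59 V; n = 6.
For the overall reaction 3 Sn2+(aq) + 2 Cr(s) → 3 Sn(s) + 2 Cr3+(aq), Q = [Cr3+(aq)]^2 / [Sn2+(aq)]^3 = 1.83×10^−7, giving log Q = −6.739.
E = E° − (0.0542/n)·log Q = +0.59 − (0.0542/6)(−6.739) = +0.651 V.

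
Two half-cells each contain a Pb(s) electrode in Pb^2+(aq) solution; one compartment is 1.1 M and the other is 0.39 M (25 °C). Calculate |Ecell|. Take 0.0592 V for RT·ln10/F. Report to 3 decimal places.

For a concentration cell E°cell = 0, since both electrodes use the same couple.
The compartment with the higher Pb^2+(aq) concentration (1.1 M) acts as the cathode; ions are reduced there and produced at the dilute (0.39 M) anode.
With n = 2, Ecell = −(0.0592/2)·log([dilute]/[conc]) = −(0.0592/2)·log(0.39/1.1) = +0.013 V.

0.013 V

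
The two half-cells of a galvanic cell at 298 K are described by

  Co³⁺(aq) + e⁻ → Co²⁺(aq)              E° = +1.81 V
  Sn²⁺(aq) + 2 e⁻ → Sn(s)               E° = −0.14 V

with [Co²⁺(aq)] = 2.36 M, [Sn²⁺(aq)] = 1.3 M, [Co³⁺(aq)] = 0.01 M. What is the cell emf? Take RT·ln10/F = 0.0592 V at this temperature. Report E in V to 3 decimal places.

Since E°(Co³⁺/Co²⁺) > E°(Sn²⁺/Sn), Co³⁺/Co²⁺ serves as the cathode.
The standard potential is +1.81 − (−0.14) = +1.95 V and the balanced reaction transfers n = 2 electrons.
Balancing gives 2 Co³⁺(aq) + Sn(s) → 2 Co²⁺(aq) + Sn²⁺(aq); hence Q = ([Co²⁺(aq)]^2·[Sn²⁺(aq)]) / [Co³⁺(aq)]^2 = 7.24×10^4 (log Q = 4.860).
By the Nernst equation, E = +1.95 − (0.0592/2)·(4.860) = +1.806 V.

+1.806 V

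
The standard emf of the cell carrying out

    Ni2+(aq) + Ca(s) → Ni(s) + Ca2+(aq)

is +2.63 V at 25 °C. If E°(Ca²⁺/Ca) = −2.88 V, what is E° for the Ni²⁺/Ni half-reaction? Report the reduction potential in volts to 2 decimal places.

−0.25 V

In the reaction as written the Ni²⁺/Ni couple is reduced (cathode) and Ca²⁺/Ca is oxidized (anode), so E°cell = E°(Ni²⁺/Ni) − E°(Ca²⁺/Ca).
E°(Ni²⁺/Ni) = E°cell + E°(anode) = +2.63 + (−2.88) = −0.25 V.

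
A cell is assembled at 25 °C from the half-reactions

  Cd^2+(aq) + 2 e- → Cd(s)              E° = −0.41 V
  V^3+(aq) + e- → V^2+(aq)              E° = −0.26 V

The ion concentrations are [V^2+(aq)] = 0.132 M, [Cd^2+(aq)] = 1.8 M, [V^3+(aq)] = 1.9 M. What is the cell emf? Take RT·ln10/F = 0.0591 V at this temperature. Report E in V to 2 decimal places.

V³⁺/V²⁺ is reduced (cathode, E° = −0.26 V) and Cd²⁺/Cd is oxidized (anode).
The standard potential is −0.26 − (−0.41) = +0.15 V and the balanced reaction transfers n = 2 electrons.
The balanced reaction is 2 V^3+(aq) + Cd(s) → 2 V^2+(aq) + Cd^2+(aq), so Q = ([V^2+(aq)]^2·[Cd^2+(aq)]) / [V^3+(aq)]^2 = 0.00869 and log Q = −2.061.
By the Nernst equation, E = +0.15 − (0.0591/2)·(−2.061) = +0.21 V.

+0.21 V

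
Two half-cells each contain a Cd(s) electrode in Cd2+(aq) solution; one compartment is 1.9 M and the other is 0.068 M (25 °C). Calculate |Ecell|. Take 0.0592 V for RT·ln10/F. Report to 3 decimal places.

0.043 V

For a concentration cell E°cell = 0, since both electrodes use the same couple.
The compartment with the higher Cd2+(aq) concentration (1.9 M) acts as the cathode; ions are reduced there and produced at the dilute (0.068 M) anode.
With n = 2, Ecell = −(0.0592/2)·log([dilute]/[conc]) = −(0.0592/2)·log(0.068/1.9) = +0.043 V.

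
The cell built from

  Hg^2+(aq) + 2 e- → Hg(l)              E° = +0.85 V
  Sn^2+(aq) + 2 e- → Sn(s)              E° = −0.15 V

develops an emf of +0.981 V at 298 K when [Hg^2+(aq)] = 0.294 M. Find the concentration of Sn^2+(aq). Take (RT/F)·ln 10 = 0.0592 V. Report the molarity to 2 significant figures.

With Hg²⁺/Hg at the cathode and Sn²⁺/Sn at the anode, E°cell = +0.85 − (−0.15) = +1.00 V (n = 2).
From the Nernst equation, log Q = n(E° − E)/0.0592 = 2·(+1.00 − (+0.981))/0.0592 = 0.642.
Balancing electrons gives Hg^2+(aq) + Sn(s) → Hg(l) + Sn^2+(aq); thus Q = [Sn^2+(aq)] / [Hg^2+(aq)].
Substituting the known concentrations and solving, log [Sn^2+(aq)] = 0.110 and [Sn^2+(aq)] = 1.3 M.

1.3 M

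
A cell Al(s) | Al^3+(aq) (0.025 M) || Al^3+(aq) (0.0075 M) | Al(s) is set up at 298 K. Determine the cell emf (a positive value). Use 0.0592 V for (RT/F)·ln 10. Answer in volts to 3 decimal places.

0.010 V

For a concentration cell E°cell = 0, since both electrodes use the same couple.
The compartment with the higher Al^3+(aq) concentration (0.025 M) acts as the cathode; ions are reduced there and produced at the dilute (0.0075 M) anode.
With n = 3, Ecell = −(0.0592/3)·log([dilute]/[conc]) = −(0.0592/3)·log(0.0075/0.025) = +0.010 V.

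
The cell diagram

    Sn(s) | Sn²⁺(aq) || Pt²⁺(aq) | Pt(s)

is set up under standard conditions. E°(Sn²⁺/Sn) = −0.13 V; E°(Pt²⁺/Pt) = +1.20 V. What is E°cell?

By convention the left-hand electrode in cell notation is the anode (oxidation) and the right-hand electrode is the cathode (reduction).
E°cell = E°(right) − E°(left) = +1.20 − (−0.13) = +1.33 V.

+1.33 V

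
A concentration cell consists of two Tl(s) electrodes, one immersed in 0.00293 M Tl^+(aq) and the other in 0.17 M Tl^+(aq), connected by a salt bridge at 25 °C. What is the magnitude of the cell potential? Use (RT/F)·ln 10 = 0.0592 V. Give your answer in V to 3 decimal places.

For a concentration cell E°cell = 0, since both electrodes use the same couple.
The compartment with the higher Tl^+(aq) concentration (0.17 M) acts as the cathode; ions are reduced there and produced at the dilute (0.00293 M) anode.
With n = 1, Ecell = −(0.0592/1)·log([dilute]/[conc]) = −(0.0592/1)·log(0.00293/0.17) = +0.104 V.

0.104 V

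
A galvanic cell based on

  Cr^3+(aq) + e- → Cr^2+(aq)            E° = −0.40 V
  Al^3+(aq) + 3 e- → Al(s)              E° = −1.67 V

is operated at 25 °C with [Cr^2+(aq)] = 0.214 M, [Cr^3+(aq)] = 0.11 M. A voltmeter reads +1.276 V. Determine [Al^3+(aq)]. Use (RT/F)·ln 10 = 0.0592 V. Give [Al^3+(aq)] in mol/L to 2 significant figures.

With Cr³⁺/Cr²⁺ at the cathode and Al³⁺/Al at the anode, E°cell = −0.40 − (−1.67) = +1.27 V (n = 3).
Rearranging E = E° − (0.0592/n)·log Q gives log Q = 3(+1.27 − (+1.276))/0.0592 = −0.304.
Balancing electrons gives 3 Cr^3+(aq) + Al(s) → 3 Cr^2+(aq) + Al^3+(aq); thus Q = ([Cr^2+(aq)]^3·[Al^3+(aq)]) / [Cr^3+(aq)]^3.
Solving for the unknown gives log [Al^3+(aq)] = −1.171, so [Al^3+(aq)] ≈ 0.067 M.

0.067 M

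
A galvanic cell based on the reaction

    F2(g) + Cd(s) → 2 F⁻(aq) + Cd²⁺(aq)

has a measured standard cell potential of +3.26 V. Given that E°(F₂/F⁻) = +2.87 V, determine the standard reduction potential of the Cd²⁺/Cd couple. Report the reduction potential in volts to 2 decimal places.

−0.39 V

In the reaction as written the F₂/F⁻ couple is reduced (cathode) and Cd²⁺/Cd is oxidized (anode), so E°cell = E°(F₂/F⁻) − E°(Cd²⁺/Cd).
E°(Cd²⁺/Cd) = E°(cathode) − E°cell = +2.87 − (+3.26) = −0.39 V.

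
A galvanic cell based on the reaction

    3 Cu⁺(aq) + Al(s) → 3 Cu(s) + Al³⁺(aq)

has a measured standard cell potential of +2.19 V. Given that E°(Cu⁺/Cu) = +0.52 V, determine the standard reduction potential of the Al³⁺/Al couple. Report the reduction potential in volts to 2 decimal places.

In the reaction as written the Cu⁺/Cu couple is reduced (cathode) and Al³⁺/Al is oxidized (anode), so E°cell = E°(Cu⁺/Cu) − E°(Al³⁺/Al).
E°(Al³⁺/Al) = E°(cathode) − E°cell = +0.52 − (+2.19) = −1.67 V.

−1.67 V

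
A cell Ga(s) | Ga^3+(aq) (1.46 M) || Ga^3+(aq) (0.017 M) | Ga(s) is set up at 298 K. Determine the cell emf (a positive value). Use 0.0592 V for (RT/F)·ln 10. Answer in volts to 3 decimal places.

0.038 V

For a concentration cell E°cell = 0, since both electrodes use the same couple.
The compartment with the higher Ga^3+(aq) concentration (1.46 M) acts as the cathode; ions are reduced there and produced at the dilute (0.017 M) anode.
With n = 3, Ecell = −(0.0592/3)·log([dilute]/[conc]) = −(0.0592/3)·log(0.017/1.46) = +0.038 V.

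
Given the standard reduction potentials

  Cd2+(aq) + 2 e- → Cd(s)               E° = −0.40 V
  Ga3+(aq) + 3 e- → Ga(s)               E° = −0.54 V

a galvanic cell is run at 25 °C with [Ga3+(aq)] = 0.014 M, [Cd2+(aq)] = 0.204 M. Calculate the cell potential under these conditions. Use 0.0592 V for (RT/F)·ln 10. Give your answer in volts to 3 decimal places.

Since E°(Cd²⁺/Cd) > E°(Ga³⁺/Ga), Cd²⁺/Cd serves as the cathode.
The standard potential is −0.40 − (−0.54) = +0.14 V and the balanced reaction transfers n = 6 electrons.
For the overall reaction 3 Cd2+(aq) + 2 Ga(s) → 3 Cd(s) + 2 Ga3+(aq), Q = [Ga3+(aq)]^2 / [Cd2+(aq)]^3 = 0.0231, giving log Q = −1.637.
E = E° − (0.0592/n)·log Q = +0.14 − (0.0592/6)(−1.637) = +0.156 V.

+0.156 V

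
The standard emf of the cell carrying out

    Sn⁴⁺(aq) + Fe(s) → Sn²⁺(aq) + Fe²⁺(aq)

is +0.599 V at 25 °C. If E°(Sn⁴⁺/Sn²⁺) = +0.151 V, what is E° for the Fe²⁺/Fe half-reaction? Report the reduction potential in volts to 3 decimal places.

−0.448 V

In the reaction as written the Sn⁴⁺/Sn²⁺ couple is reduced (cathode) and Fe²⁺/Fe is oxidized (anode), so E°cell = E°(Sn⁴⁺/Sn²⁺) − E°(Fe²⁺/Fe).
E°(Fe²⁺/Fe) = E°(cathode) − E°cell = +0.151 − (+0.599) = −0.448 V.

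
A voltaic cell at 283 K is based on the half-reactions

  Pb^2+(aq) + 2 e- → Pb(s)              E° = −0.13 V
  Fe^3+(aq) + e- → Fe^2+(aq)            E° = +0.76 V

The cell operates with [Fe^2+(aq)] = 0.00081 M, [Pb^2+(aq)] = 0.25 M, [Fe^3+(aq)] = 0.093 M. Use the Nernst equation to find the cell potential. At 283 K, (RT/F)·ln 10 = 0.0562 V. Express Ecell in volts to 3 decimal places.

Fe³⁺/Fe²⁺ is reduced (cathode, E° = +0.76 V) and Pb²⁺/Pb is oxidized (anode).
The standard potential is +0.76 − (−0.13) = +0.89 V and the balanced reaction transfers n = 2 electrons.
The balanced reaction is 2 Fe^3+(aq) + Pb(s) → 2 Fe^2+(aq) + Pb^2+(aq), so Q = ([Fe^2+(aq)]^2·[Pb^2+(aq)]) / [Fe^3+(aq)]^2 = 1.9×10^−5 and log Q = −4.722.
By the Nernst equation, E = +0.89 − (0.0562/2)·(−4.722) = +1.023 V.

+1.023 V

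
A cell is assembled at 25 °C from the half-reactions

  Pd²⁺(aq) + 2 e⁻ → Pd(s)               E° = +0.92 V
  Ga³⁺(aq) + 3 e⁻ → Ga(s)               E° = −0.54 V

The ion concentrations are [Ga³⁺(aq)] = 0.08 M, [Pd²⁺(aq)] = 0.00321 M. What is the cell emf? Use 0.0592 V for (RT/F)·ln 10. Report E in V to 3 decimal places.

+1.408 V

Pd²⁺/Pd is reduced (cathode, E° = +0.92 V) and Ga³⁺/Ga is oxidized (anode).
E°cell = +0.92 − (−0.54) = +1.46 V, with n = 6 electrons transferred.
For the overall reaction 3 Pd²⁺(aq) + 2 Ga(s) → 3 Pd(s) + 2 Ga³⁺(aq), Q = [Ga³⁺(aq)]^2 / [Pd²⁺(aq)]^3 = 1.93×10^5, giving log Q = 5.287.
Applying E = E° − (RT ln10/nF)·log Q gives +1.46 − (0.0592/6)(5.287) = +1.408 V.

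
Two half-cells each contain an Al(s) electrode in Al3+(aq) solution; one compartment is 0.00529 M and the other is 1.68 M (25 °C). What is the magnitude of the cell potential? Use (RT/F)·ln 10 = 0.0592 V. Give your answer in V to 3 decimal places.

0.049 V

For a concentration cell E°cell = 0, since both electrodes use the same couple.
The compartment with the higher Al3+(aq) concentration (1.68 M) acts as the cathode; ions are reduced there and produced at the dilute (0.00529 M) anode.
With n = 3, Ecell = −(0.0592/3)·log([dilute]/[conc]) = −(0.0592/3)·log(0.00529/1.68) = +0.049 V.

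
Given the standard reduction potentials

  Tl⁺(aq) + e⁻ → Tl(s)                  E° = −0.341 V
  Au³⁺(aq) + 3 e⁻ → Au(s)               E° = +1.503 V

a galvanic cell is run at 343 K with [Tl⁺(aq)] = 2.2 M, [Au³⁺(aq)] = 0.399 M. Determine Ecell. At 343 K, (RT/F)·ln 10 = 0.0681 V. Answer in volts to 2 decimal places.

+1.81 V

Au³⁺/Au is reduced (cathode, E° = +1.503 V) and Tl⁺/Tl is oxidized (anode).
E°cell = E°cat − E°an = +1.503 − (−0.341) = +1.844 V; n = 3.
The balanced reaction is Au³⁺(aq) + 3 Tl(s) → Au(s) + 3 Tl⁺(aq), so Q = [Tl⁺(aq)]^3 / [Au³⁺(aq)] = 26.7 and log Q = 1.426.
E = E° − (0.0681/n)·log Q = +1.844 − (0.0681/3)(1.426) = +1.81 V.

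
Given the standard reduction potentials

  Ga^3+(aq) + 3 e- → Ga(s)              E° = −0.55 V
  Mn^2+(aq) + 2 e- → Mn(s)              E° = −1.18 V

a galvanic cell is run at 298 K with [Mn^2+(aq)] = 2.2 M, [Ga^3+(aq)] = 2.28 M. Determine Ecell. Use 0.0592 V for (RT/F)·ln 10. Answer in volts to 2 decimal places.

Ga³⁺/Ga is reduced (cathode, E° = −0.55 V) and Mn²⁺/Mn is oxidized (anode).
E°cell = −0.55 − (−1.18) = +0.63 V, with n = 6 electrons transferred.
The balanced reaction is 2 Ga^3+(aq) + 3 Mn(s) → 2 Ga(s) + 3 Mn^2+(aq), so Q = [Mn^2+(aq)]^3 / [Ga^3+(aq)]^2 = 2.05 and log Q = 0.311.
By the Nernst equation, E = +0.63 − (0.0592/6)·(0.311) = +0.63 V.

+0.63 V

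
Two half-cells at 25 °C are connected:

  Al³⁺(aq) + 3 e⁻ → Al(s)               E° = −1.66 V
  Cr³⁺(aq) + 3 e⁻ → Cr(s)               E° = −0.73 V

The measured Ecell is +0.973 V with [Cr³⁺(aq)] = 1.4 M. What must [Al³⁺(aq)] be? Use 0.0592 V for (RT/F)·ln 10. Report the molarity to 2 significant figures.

Cr³⁺/Cr is the cathode (higher E°); E°cell = −0.73 − (−1.66) = +0.93 V with n = 3.
Since E = E° − (0.0592/n)·log Q, log Q = n(E° − E)/0.0592 = −2.179.
For Cr³⁺(aq) + Al(s) → Cr(s) + Al³⁺(aq), the reaction quotient is Q = [Al³⁺(aq)] / [Cr³⁺(aq)].
Isolating [Al³⁺(aq)] in Q = 10^{−2.179} yields log [Al³⁺(aq)] = −2.033, i.e. 0.0093 M.

0.0093 M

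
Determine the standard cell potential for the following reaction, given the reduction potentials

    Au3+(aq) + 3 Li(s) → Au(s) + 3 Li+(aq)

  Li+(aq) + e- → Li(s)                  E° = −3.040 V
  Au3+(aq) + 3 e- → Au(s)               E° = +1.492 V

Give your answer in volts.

+4.532 V

In the reaction as written, Au3+(aq) is reduced (cathode) and Li+(aq) is produced by oxidation at the anode.
E°cell = E°(cathode) − E°(anode) = +1.492 − (−3.040) = +4.532 V.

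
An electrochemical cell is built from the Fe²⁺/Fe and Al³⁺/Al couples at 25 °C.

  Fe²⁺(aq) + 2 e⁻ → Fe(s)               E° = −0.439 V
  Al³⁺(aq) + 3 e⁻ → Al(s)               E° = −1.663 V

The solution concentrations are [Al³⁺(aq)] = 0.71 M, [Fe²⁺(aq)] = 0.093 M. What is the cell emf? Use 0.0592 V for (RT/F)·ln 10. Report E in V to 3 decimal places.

+1.196 V

Fe²⁺/Fe is reduced (cathode, E° = −0.439 V) and Al³⁺/Al is oxidized (anode).
The standard potential is −0.439 − (−1.663) = +1.224 V and the balanced reaction transfers n = 6 electrons.
The balanced reaction is 3 Fe²⁺(aq) + 2 Al(s) → 3 Fe(s) + 2 Al³⁺(aq), so Q = [Al³⁺(aq)]^2 / [Fe²⁺(aq)]^3 = 627 and log Q = 2.797.
Applying E = E° − (RT ln10/nF)·log Q gives +1.224 − (0.0592/6)(2.797) = +1.196 V.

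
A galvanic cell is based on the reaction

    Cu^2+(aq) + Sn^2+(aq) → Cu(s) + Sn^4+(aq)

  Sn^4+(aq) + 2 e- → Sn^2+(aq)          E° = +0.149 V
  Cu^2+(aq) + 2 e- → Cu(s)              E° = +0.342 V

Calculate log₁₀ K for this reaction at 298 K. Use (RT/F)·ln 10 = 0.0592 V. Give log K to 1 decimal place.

log K = 6.5

The Cu²⁺/Cu couple is reduced (cathode); E°cell = +0.342 − (+0.149) = +0.193 V with n = 2.
At equilibrium E = 0, so log K = nE°cell / 0.0592 = (2)(+0.193) / 0.0592 = 6.5.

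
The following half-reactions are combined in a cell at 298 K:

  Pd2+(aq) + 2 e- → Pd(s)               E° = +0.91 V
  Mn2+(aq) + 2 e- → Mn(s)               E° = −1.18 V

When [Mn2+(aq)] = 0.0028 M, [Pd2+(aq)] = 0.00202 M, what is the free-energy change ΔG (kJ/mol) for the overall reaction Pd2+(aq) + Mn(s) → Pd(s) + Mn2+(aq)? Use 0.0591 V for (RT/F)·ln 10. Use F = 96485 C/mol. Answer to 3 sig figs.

−402 kJ/mol

With Pd²⁺/Pd reduced at the cathode, E°cell = +0.91 − (−1.18) = +2.09 V and n = 2.
The reaction quotient is [Mn2+(aq)] / [Pd2+(aq)] = 1.39; by Nernst, E = +2.09 − (0.0591/2)(0.142) = +2.0858 V.
ΔG = −nFE = −(2)(96485)(+2.0858) J/mol = −402 kJ/mol.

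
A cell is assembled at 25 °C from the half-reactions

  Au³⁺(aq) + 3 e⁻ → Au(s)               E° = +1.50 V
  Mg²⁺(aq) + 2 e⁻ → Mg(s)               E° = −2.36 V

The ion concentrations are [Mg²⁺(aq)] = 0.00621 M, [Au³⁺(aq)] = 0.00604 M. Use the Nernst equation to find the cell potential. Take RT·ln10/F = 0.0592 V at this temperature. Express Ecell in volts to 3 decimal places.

+3.882 V

The Au³⁺/Au couple has the more positive E°, so it is the cathode; Mg²⁺/Mg is the anode.
E°cell = +1.50 − (−2.36) = +3.86 V, with n = 6 electrons transferred.
For the overall reaction 2 Au³⁺(aq) + 3 Mg(s) → 2 Au(s) + 3 Mg²⁺(aq), Q = [Mg²⁺(aq)]^3 / [Au³⁺(aq)]^2 = 0.00656, giving log Q = −2.183.
By the Nernst equation, E = +3.86 − (0.0592/6)·(−2.183) = +3.882 V.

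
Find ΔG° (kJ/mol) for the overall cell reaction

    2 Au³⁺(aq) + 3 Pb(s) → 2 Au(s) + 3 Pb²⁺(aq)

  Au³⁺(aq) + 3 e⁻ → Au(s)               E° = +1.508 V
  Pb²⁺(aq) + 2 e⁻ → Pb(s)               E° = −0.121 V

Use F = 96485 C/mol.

In the reaction as written Au³⁺(aq) is reduced, so the Au³⁺/Au couple is the cathode and Pb²⁺/Pb is the anode.
E°cell = +1.508 − (−0.121) = +1.629 V; balancing electrons gives n = 6.
ΔG° = −nFE°cell = −(6)(96485)(+1.629) J/mol = −943 kJ/mol.

−943 kJ/mol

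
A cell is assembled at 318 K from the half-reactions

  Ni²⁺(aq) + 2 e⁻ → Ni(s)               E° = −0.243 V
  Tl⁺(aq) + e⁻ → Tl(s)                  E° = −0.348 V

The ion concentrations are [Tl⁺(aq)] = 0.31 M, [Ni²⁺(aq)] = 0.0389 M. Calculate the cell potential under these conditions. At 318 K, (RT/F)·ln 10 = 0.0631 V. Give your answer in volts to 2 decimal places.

+0.09 V

The Ni²⁺/Ni couple has the more positive E°, so it is the cathode; Tl⁺/Tl is the anode.
E°cell = −0.243 − (−0.348) = +0.105 V, with n = 2 electrons transferred.
The balanced reaction is Ni²⁺(aq) + 2 Tl(s) → Ni(s) + 2 Tl⁺(aq), so Q = [Tl⁺(aq)]^2 / [Ni²⁺(aq)] = 2.47 and log Q = 0.393.
E = E° − (0.0631/n)·log Q = +0.105 − (0.0631/2)(0.393) = +0.09 V.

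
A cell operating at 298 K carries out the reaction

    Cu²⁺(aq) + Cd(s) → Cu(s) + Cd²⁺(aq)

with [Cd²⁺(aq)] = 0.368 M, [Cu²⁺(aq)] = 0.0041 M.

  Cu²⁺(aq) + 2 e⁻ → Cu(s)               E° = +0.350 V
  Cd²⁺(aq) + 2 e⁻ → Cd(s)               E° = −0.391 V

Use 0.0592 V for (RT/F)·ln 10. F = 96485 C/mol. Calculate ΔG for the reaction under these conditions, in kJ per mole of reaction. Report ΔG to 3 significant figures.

With Cu²⁺/Cu reduced at the cathode, E°cell = +0.350 − (−0.391) = +0.741 V and n = 2.
Here Q = [Cd²⁺(aq)] / [Cu²⁺(aq)] = 89.8 (log Q = 1.953), giving E = +0.741 − (0.0592/2)·(1.953) = +0.6832 V.
Finally ΔG = −nFE = −(2)(96485 C/mol)(+0.6832 V) = −132 kJ/mol.

−132 kJ/mol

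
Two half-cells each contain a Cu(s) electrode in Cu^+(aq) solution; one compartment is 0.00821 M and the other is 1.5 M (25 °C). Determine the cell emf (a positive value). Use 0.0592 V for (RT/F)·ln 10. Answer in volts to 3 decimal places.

For a concentration cell E°cell = 0, since both electrodes use the same couple.
The compartment with the higher Cu^+(aq) concentration (1.5 M) acts as the cathode; ions are reduced there and produced at the dilute (0.00821 M) anode.
With n = 1, Ecell = −(0.0592/1)·log([dilute]/[conc]) = −(0.0592/1)·log(0.00821/1.5) = +0.134 V.

0.134 V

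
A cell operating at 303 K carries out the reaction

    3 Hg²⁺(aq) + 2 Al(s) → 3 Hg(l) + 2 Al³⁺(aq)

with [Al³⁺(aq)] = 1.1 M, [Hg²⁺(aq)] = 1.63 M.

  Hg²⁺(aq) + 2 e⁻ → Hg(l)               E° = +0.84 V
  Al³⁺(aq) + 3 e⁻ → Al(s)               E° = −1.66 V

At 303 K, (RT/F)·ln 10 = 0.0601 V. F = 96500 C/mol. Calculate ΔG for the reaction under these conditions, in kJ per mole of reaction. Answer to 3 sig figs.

The standard cell potential is +0.84 − (−1.66) = +2.50 V, with n = 6 electrons in the balanced equation.
The reaction quotient is [Al³⁺(aq)]^2 / [Hg²⁺(aq)]^3 = 0.279; by Nernst, E = +2.50 − (0.0601/6)(−0.554) = +2.5055 V.
Then ΔG = −nFE = −6 × 96500 × +2.5055 J/mol = −1450 kJ/mol.

−1450 kJ/mol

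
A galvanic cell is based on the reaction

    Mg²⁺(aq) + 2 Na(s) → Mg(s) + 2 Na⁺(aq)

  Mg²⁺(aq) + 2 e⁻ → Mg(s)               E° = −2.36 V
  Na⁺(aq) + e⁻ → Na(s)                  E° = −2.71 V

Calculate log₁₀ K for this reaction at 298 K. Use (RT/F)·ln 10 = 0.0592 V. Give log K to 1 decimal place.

The Mg²⁺/Mg couple is reduced (cathode); E°cell = −2.36 − (−2.71) = +0.35 V with n = 2.
At equilibrium E = 0, so log K = nE°cell / 0.0592 = (2)(+0.35) / 0.0592 = 11.8.

log K = 11.8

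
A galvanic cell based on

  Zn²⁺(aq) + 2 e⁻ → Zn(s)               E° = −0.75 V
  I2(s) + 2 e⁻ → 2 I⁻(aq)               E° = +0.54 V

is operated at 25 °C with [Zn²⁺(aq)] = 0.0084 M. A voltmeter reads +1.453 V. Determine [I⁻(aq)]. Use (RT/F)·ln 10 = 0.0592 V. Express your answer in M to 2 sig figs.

0.019 M

I₂/I⁻ is the cathode (higher E°); E°cell = +0.54 − (−0.75) = +1.29 V with n = 2.
Since E = E° − (0.0592/n)·log Q, log Q = n(E° − E)/0.0592 = −5.507.
Balancing electrons gives I2(s) + Zn(s) → 2 I⁻(aq) + Zn²⁺(aq); thus Q = [I⁻(aq)]^2·[Zn²⁺(aq)].
Substituting the known concentrations and solving, log [I⁻(aq)] = −1.716 and [I⁻(aq)] = 0.019 M.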